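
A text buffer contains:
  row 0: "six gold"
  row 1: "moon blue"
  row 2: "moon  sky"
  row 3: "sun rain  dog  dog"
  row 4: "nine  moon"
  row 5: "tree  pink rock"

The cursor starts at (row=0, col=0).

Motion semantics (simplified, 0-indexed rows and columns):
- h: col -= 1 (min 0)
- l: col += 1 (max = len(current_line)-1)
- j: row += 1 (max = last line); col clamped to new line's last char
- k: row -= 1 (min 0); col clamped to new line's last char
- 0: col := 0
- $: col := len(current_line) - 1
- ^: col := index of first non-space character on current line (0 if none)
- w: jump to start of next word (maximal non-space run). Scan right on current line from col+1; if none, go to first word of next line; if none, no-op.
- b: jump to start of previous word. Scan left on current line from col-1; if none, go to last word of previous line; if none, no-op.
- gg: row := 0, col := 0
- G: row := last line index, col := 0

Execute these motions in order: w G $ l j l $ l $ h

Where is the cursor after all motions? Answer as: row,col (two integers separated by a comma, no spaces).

Answer: 5,13

Derivation:
After 1 (w): row=0 col=4 char='g'
After 2 (G): row=5 col=0 char='t'
After 3 ($): row=5 col=14 char='k'
After 4 (l): row=5 col=14 char='k'
After 5 (j): row=5 col=14 char='k'
After 6 (l): row=5 col=14 char='k'
After 7 ($): row=5 col=14 char='k'
After 8 (l): row=5 col=14 char='k'
After 9 ($): row=5 col=14 char='k'
After 10 (h): row=5 col=13 char='c'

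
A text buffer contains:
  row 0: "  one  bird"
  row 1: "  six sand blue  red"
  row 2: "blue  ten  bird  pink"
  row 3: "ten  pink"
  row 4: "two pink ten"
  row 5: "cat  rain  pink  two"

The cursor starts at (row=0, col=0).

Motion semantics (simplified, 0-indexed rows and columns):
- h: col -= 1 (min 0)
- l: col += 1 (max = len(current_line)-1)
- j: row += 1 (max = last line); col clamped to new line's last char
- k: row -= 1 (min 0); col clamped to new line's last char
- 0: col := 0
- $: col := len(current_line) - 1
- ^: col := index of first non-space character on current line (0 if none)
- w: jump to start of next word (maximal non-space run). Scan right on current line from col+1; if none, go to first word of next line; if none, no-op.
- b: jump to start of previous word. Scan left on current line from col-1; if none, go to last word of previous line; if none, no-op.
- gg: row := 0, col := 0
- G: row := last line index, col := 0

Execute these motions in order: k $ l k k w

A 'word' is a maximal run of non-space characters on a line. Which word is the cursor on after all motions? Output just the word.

Answer: six

Derivation:
After 1 (k): row=0 col=0 char='_'
After 2 ($): row=0 col=10 char='d'
After 3 (l): row=0 col=10 char='d'
After 4 (k): row=0 col=10 char='d'
After 5 (k): row=0 col=10 char='d'
After 6 (w): row=1 col=2 char='s'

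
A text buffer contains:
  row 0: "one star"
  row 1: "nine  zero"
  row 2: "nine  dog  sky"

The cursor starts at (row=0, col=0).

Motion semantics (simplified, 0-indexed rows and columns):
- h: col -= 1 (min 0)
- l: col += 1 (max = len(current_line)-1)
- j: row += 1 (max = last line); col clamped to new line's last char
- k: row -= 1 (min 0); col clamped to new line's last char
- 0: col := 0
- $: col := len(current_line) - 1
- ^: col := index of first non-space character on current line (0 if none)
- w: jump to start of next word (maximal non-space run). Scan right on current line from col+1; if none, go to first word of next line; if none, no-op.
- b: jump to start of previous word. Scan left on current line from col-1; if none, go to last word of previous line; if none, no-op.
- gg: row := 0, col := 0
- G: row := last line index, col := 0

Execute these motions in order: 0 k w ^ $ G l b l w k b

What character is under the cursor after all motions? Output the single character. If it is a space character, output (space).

Answer: n

Derivation:
After 1 (0): row=0 col=0 char='o'
After 2 (k): row=0 col=0 char='o'
After 3 (w): row=0 col=4 char='s'
After 4 (^): row=0 col=0 char='o'
After 5 ($): row=0 col=7 char='r'
After 6 (G): row=2 col=0 char='n'
After 7 (l): row=2 col=1 char='i'
After 8 (b): row=2 col=0 char='n'
After 9 (l): row=2 col=1 char='i'
After 10 (w): row=2 col=6 char='d'
After 11 (k): row=1 col=6 char='z'
After 12 (b): row=1 col=0 char='n'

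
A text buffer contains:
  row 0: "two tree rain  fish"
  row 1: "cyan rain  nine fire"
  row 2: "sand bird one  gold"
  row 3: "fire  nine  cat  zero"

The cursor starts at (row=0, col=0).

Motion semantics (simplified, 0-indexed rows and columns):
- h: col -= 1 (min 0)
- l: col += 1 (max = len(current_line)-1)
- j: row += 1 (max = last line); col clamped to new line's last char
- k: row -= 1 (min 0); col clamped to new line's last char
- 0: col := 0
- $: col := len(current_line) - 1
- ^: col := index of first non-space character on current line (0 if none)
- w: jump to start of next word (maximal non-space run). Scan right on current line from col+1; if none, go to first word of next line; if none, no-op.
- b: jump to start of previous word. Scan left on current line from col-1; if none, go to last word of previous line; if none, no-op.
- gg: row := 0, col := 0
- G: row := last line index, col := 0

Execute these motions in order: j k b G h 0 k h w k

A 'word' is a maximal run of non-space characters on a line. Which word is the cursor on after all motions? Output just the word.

Answer: rain

Derivation:
After 1 (j): row=1 col=0 char='c'
After 2 (k): row=0 col=0 char='t'
After 3 (b): row=0 col=0 char='t'
After 4 (G): row=3 col=0 char='f'
After 5 (h): row=3 col=0 char='f'
After 6 (0): row=3 col=0 char='f'
After 7 (k): row=2 col=0 char='s'
After 8 (h): row=2 col=0 char='s'
After 9 (w): row=2 col=5 char='b'
After 10 (k): row=1 col=5 char='r'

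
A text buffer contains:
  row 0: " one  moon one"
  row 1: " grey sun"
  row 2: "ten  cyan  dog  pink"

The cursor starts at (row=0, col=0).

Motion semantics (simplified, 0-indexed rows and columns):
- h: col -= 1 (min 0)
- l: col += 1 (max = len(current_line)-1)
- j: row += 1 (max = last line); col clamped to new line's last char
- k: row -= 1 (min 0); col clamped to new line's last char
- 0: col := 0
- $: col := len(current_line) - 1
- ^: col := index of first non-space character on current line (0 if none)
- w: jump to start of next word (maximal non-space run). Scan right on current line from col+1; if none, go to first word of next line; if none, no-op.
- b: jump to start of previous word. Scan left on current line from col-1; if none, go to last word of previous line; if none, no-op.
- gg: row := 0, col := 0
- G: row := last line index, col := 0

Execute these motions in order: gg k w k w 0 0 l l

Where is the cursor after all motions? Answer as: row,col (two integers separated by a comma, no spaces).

After 1 (gg): row=0 col=0 char='_'
After 2 (k): row=0 col=0 char='_'
After 3 (w): row=0 col=1 char='o'
After 4 (k): row=0 col=1 char='o'
After 5 (w): row=0 col=6 char='m'
After 6 (0): row=0 col=0 char='_'
After 7 (0): row=0 col=0 char='_'
After 8 (l): row=0 col=1 char='o'
After 9 (l): row=0 col=2 char='n'

Answer: 0,2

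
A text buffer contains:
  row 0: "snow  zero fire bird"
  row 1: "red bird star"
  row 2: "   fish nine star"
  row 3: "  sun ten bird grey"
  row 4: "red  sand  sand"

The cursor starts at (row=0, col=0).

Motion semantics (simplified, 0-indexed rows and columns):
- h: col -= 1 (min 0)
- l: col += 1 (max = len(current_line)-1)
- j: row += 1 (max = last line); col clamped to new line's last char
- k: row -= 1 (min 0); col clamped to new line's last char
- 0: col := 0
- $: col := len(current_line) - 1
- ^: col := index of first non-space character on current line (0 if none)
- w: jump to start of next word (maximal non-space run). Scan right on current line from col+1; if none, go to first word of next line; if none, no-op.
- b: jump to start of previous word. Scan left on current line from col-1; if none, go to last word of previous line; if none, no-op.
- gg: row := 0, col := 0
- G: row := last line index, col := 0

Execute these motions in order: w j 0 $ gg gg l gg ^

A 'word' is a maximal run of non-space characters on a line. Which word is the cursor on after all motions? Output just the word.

After 1 (w): row=0 col=6 char='z'
After 2 (j): row=1 col=6 char='r'
After 3 (0): row=1 col=0 char='r'
After 4 ($): row=1 col=12 char='r'
After 5 (gg): row=0 col=0 char='s'
After 6 (gg): row=0 col=0 char='s'
After 7 (l): row=0 col=1 char='n'
After 8 (gg): row=0 col=0 char='s'
After 9 (^): row=0 col=0 char='s'

Answer: snow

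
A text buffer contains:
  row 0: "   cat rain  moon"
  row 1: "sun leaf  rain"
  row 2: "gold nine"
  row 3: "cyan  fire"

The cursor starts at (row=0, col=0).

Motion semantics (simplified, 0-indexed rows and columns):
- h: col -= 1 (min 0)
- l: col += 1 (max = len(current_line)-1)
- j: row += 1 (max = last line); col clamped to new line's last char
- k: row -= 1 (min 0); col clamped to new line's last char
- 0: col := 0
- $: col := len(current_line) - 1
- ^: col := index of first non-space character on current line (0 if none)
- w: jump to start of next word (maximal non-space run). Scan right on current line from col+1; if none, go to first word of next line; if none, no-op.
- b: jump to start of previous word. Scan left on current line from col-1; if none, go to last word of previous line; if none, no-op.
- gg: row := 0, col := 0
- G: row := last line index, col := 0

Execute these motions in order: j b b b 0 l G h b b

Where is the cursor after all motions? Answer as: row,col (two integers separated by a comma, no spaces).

Answer: 2,0

Derivation:
After 1 (j): row=1 col=0 char='s'
After 2 (b): row=0 col=13 char='m'
After 3 (b): row=0 col=7 char='r'
After 4 (b): row=0 col=3 char='c'
After 5 (0): row=0 col=0 char='_'
After 6 (l): row=0 col=1 char='_'
After 7 (G): row=3 col=0 char='c'
After 8 (h): row=3 col=0 char='c'
After 9 (b): row=2 col=5 char='n'
After 10 (b): row=2 col=0 char='g'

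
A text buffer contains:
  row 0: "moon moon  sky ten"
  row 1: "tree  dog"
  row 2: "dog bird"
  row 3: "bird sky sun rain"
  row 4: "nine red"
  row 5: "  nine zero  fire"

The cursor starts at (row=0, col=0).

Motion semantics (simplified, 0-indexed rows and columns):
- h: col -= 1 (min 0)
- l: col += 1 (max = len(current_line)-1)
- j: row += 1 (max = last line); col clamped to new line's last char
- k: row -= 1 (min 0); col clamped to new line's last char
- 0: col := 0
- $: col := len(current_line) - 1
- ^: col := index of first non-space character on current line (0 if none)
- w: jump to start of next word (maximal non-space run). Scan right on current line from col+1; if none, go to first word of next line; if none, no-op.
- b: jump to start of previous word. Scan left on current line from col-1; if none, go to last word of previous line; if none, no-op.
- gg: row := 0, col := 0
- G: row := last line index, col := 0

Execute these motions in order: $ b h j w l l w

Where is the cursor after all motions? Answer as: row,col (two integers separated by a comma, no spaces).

After 1 ($): row=0 col=17 char='n'
After 2 (b): row=0 col=15 char='t'
After 3 (h): row=0 col=14 char='_'
After 4 (j): row=1 col=8 char='g'
After 5 (w): row=2 col=0 char='d'
After 6 (l): row=2 col=1 char='o'
After 7 (l): row=2 col=2 char='g'
After 8 (w): row=2 col=4 char='b'

Answer: 2,4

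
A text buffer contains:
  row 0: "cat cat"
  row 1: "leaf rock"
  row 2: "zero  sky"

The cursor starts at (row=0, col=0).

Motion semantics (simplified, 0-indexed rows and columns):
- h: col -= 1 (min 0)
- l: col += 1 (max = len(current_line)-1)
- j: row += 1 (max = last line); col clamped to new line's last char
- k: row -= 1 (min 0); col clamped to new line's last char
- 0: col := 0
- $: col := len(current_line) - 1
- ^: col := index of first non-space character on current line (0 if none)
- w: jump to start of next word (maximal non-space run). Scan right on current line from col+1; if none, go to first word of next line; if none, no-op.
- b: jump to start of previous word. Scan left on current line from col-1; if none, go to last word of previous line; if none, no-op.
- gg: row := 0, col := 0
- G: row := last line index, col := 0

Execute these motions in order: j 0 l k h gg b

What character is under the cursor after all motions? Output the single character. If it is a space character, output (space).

Answer: c

Derivation:
After 1 (j): row=1 col=0 char='l'
After 2 (0): row=1 col=0 char='l'
After 3 (l): row=1 col=1 char='e'
After 4 (k): row=0 col=1 char='a'
After 5 (h): row=0 col=0 char='c'
After 6 (gg): row=0 col=0 char='c'
After 7 (b): row=0 col=0 char='c'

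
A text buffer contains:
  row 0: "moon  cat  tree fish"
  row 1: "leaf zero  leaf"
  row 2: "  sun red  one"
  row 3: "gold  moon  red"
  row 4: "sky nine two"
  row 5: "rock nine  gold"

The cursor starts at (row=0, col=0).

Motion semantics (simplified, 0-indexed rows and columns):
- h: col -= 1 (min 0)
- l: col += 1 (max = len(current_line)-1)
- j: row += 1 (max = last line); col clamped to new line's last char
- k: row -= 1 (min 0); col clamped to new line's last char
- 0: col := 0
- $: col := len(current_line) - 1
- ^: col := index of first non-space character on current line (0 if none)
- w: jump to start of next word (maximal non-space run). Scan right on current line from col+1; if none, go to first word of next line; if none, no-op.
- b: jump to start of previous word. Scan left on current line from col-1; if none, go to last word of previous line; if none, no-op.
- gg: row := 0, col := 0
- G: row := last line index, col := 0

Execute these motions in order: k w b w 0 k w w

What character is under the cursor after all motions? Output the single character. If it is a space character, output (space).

Answer: t

Derivation:
After 1 (k): row=0 col=0 char='m'
After 2 (w): row=0 col=6 char='c'
After 3 (b): row=0 col=0 char='m'
After 4 (w): row=0 col=6 char='c'
After 5 (0): row=0 col=0 char='m'
After 6 (k): row=0 col=0 char='m'
After 7 (w): row=0 col=6 char='c'
After 8 (w): row=0 col=11 char='t'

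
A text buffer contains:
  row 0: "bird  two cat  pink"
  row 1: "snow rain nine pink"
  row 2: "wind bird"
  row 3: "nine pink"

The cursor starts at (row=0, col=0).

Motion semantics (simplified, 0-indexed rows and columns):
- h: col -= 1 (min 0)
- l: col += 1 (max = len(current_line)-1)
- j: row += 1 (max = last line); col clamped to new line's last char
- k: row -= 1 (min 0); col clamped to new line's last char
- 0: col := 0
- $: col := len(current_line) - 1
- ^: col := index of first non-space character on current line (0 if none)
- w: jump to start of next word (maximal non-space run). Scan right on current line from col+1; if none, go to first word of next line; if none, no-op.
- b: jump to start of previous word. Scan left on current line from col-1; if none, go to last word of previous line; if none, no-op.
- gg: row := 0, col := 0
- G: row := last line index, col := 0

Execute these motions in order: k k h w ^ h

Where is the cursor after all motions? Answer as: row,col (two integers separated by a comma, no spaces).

After 1 (k): row=0 col=0 char='b'
After 2 (k): row=0 col=0 char='b'
After 3 (h): row=0 col=0 char='b'
After 4 (w): row=0 col=6 char='t'
After 5 (^): row=0 col=0 char='b'
After 6 (h): row=0 col=0 char='b'

Answer: 0,0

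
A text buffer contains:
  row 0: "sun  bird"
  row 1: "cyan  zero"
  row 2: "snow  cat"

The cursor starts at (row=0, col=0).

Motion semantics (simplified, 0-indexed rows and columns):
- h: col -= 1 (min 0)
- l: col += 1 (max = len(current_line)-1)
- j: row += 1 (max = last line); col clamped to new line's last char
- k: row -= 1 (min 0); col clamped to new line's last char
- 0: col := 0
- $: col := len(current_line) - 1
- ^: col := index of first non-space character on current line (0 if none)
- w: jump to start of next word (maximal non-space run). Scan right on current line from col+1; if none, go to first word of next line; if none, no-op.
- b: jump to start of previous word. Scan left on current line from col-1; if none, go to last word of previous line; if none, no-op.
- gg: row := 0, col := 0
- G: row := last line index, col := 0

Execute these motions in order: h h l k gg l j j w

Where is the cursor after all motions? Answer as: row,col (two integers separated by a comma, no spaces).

After 1 (h): row=0 col=0 char='s'
After 2 (h): row=0 col=0 char='s'
After 3 (l): row=0 col=1 char='u'
After 4 (k): row=0 col=1 char='u'
After 5 (gg): row=0 col=0 char='s'
After 6 (l): row=0 col=1 char='u'
After 7 (j): row=1 col=1 char='y'
After 8 (j): row=2 col=1 char='n'
After 9 (w): row=2 col=6 char='c'

Answer: 2,6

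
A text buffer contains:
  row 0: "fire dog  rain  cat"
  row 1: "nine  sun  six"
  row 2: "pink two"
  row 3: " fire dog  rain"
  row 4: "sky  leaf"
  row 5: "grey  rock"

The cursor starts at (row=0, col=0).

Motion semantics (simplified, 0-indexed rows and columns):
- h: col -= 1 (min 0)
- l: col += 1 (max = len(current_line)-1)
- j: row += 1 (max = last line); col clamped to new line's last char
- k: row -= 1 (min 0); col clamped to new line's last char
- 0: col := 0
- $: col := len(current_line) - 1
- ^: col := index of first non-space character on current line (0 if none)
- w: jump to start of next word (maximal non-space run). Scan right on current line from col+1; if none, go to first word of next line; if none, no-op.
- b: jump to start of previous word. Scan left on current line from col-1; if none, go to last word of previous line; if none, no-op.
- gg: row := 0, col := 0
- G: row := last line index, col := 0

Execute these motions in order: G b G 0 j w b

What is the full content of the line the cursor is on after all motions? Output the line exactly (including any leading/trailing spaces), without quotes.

Answer: grey  rock

Derivation:
After 1 (G): row=5 col=0 char='g'
After 2 (b): row=4 col=5 char='l'
After 3 (G): row=5 col=0 char='g'
After 4 (0): row=5 col=0 char='g'
After 5 (j): row=5 col=0 char='g'
After 6 (w): row=5 col=6 char='r'
After 7 (b): row=5 col=0 char='g'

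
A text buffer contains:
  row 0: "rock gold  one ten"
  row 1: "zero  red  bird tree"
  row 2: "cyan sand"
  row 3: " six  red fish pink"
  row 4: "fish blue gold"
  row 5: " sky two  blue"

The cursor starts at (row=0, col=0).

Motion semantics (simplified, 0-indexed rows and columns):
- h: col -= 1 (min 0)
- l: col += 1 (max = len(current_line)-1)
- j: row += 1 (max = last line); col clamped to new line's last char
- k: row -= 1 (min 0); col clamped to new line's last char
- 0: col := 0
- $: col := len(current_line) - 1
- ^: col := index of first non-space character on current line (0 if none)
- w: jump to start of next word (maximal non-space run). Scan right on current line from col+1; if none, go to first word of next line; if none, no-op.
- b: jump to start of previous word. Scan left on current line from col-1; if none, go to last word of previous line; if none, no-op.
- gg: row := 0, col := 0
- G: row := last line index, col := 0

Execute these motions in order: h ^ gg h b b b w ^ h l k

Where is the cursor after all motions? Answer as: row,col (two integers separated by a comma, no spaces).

After 1 (h): row=0 col=0 char='r'
After 2 (^): row=0 col=0 char='r'
After 3 (gg): row=0 col=0 char='r'
After 4 (h): row=0 col=0 char='r'
After 5 (b): row=0 col=0 char='r'
After 6 (b): row=0 col=0 char='r'
After 7 (b): row=0 col=0 char='r'
After 8 (w): row=0 col=5 char='g'
After 9 (^): row=0 col=0 char='r'
After 10 (h): row=0 col=0 char='r'
After 11 (l): row=0 col=1 char='o'
After 12 (k): row=0 col=1 char='o'

Answer: 0,1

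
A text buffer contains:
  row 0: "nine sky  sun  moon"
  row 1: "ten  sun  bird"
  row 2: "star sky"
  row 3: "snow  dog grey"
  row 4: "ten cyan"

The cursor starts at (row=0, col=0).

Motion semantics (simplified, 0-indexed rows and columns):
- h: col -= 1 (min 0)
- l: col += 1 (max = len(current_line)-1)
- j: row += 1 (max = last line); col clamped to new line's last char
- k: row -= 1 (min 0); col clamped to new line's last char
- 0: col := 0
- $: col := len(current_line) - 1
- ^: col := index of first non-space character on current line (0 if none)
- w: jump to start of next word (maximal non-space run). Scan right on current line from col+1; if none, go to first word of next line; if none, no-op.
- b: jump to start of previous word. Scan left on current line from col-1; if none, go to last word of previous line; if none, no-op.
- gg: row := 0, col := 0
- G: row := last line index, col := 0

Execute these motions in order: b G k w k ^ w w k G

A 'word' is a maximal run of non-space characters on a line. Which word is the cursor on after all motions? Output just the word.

Answer: ten

Derivation:
After 1 (b): row=0 col=0 char='n'
After 2 (G): row=4 col=0 char='t'
After 3 (k): row=3 col=0 char='s'
After 4 (w): row=3 col=6 char='d'
After 5 (k): row=2 col=6 char='k'
After 6 (^): row=2 col=0 char='s'
After 7 (w): row=2 col=5 char='s'
After 8 (w): row=3 col=0 char='s'
After 9 (k): row=2 col=0 char='s'
After 10 (G): row=4 col=0 char='t'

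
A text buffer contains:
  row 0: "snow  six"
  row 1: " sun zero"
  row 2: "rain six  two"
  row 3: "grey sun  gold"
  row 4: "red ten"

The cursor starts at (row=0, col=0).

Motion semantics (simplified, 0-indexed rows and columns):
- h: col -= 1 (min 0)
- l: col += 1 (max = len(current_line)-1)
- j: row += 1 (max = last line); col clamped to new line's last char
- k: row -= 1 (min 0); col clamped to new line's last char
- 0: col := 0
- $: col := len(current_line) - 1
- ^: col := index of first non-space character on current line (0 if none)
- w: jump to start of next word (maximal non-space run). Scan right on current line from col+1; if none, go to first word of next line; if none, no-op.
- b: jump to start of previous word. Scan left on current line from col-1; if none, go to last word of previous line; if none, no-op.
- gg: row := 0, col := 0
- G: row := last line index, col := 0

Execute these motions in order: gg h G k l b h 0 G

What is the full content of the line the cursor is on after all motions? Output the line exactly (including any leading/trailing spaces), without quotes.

Answer: red ten

Derivation:
After 1 (gg): row=0 col=0 char='s'
After 2 (h): row=0 col=0 char='s'
After 3 (G): row=4 col=0 char='r'
After 4 (k): row=3 col=0 char='g'
After 5 (l): row=3 col=1 char='r'
After 6 (b): row=3 col=0 char='g'
After 7 (h): row=3 col=0 char='g'
After 8 (0): row=3 col=0 char='g'
After 9 (G): row=4 col=0 char='r'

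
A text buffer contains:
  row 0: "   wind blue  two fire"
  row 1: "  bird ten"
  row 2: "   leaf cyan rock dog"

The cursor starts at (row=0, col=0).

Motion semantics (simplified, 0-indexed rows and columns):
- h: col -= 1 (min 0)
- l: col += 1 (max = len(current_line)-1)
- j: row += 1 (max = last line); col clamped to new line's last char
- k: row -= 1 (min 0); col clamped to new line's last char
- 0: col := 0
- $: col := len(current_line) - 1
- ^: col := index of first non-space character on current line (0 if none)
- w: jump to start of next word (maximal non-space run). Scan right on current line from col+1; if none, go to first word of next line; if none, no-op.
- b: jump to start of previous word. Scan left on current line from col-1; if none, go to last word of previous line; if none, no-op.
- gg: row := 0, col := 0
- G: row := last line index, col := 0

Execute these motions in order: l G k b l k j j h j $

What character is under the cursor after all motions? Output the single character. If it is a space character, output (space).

After 1 (l): row=0 col=1 char='_'
After 2 (G): row=2 col=0 char='_'
After 3 (k): row=1 col=0 char='_'
After 4 (b): row=0 col=18 char='f'
After 5 (l): row=0 col=19 char='i'
After 6 (k): row=0 col=19 char='i'
After 7 (j): row=1 col=9 char='n'
After 8 (j): row=2 col=9 char='y'
After 9 (h): row=2 col=8 char='c'
After 10 (j): row=2 col=8 char='c'
After 11 ($): row=2 col=20 char='g'

Answer: g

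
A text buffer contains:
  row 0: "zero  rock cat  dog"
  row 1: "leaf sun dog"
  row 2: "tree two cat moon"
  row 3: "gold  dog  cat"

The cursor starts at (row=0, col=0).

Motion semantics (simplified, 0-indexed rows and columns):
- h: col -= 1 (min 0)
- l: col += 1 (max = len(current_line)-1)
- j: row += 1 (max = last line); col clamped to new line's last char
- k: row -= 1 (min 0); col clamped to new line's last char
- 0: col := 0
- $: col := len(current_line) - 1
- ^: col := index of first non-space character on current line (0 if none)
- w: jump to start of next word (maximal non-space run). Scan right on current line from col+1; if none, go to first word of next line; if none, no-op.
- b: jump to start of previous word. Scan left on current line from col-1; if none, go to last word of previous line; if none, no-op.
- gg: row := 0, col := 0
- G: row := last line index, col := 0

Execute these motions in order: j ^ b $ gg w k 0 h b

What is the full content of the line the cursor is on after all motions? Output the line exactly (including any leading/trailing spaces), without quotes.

After 1 (j): row=1 col=0 char='l'
After 2 (^): row=1 col=0 char='l'
After 3 (b): row=0 col=16 char='d'
After 4 ($): row=0 col=18 char='g'
After 5 (gg): row=0 col=0 char='z'
After 6 (w): row=0 col=6 char='r'
After 7 (k): row=0 col=6 char='r'
After 8 (0): row=0 col=0 char='z'
After 9 (h): row=0 col=0 char='z'
After 10 (b): row=0 col=0 char='z'

Answer: zero  rock cat  dog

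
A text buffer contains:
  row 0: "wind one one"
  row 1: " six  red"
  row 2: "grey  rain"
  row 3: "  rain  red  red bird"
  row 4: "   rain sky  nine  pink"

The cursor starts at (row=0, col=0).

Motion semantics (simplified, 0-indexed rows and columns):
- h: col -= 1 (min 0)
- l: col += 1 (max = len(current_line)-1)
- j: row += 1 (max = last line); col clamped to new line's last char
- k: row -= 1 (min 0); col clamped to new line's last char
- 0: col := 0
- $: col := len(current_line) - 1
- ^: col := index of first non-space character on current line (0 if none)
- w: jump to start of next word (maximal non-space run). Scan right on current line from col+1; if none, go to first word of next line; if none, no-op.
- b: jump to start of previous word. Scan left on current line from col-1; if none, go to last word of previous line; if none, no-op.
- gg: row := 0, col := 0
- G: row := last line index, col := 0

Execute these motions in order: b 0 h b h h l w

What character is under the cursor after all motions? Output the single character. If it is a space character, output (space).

After 1 (b): row=0 col=0 char='w'
After 2 (0): row=0 col=0 char='w'
After 3 (h): row=0 col=0 char='w'
After 4 (b): row=0 col=0 char='w'
After 5 (h): row=0 col=0 char='w'
After 6 (h): row=0 col=0 char='w'
After 7 (l): row=0 col=1 char='i'
After 8 (w): row=0 col=5 char='o'

Answer: o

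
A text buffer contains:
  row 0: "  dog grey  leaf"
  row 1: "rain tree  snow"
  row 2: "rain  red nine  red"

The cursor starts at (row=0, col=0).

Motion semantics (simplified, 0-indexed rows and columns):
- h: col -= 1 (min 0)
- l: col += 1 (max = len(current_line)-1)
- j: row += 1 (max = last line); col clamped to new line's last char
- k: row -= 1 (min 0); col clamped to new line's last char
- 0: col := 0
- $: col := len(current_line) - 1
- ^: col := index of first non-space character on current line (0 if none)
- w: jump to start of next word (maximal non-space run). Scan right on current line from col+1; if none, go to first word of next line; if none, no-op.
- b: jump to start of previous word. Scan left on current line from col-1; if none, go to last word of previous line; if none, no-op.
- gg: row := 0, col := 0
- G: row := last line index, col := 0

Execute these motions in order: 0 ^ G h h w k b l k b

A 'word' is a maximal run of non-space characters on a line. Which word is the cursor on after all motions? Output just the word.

After 1 (0): row=0 col=0 char='_'
After 2 (^): row=0 col=2 char='d'
After 3 (G): row=2 col=0 char='r'
After 4 (h): row=2 col=0 char='r'
After 5 (h): row=2 col=0 char='r'
After 6 (w): row=2 col=6 char='r'
After 7 (k): row=1 col=6 char='r'
After 8 (b): row=1 col=5 char='t'
After 9 (l): row=1 col=6 char='r'
After 10 (k): row=0 col=6 char='g'
After 11 (b): row=0 col=2 char='d'

Answer: dog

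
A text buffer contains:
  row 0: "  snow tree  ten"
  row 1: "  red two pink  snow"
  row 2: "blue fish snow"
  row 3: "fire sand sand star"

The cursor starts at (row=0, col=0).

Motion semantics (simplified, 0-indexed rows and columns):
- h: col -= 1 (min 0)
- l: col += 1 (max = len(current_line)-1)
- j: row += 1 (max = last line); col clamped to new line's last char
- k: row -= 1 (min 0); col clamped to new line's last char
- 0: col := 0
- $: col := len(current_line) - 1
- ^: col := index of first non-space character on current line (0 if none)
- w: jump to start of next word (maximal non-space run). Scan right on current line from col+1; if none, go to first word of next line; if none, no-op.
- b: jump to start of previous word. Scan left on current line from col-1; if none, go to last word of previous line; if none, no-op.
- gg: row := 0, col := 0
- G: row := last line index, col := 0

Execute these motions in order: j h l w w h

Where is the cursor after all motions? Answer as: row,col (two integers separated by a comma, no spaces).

After 1 (j): row=1 col=0 char='_'
After 2 (h): row=1 col=0 char='_'
After 3 (l): row=1 col=1 char='_'
After 4 (w): row=1 col=2 char='r'
After 5 (w): row=1 col=6 char='t'
After 6 (h): row=1 col=5 char='_'

Answer: 1,5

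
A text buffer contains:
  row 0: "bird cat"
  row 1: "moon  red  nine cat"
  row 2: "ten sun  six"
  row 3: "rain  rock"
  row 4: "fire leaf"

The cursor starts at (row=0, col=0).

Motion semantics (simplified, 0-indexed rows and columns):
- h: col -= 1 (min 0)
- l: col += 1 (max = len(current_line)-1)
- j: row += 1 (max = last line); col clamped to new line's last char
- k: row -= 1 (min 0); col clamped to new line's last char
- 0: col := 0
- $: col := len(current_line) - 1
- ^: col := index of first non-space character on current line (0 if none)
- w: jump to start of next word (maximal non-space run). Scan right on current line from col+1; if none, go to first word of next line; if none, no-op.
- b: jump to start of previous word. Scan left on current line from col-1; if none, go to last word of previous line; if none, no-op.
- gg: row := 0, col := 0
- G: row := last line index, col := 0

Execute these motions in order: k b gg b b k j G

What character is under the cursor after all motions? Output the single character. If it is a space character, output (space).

Answer: f

Derivation:
After 1 (k): row=0 col=0 char='b'
After 2 (b): row=0 col=0 char='b'
After 3 (gg): row=0 col=0 char='b'
After 4 (b): row=0 col=0 char='b'
After 5 (b): row=0 col=0 char='b'
After 6 (k): row=0 col=0 char='b'
After 7 (j): row=1 col=0 char='m'
After 8 (G): row=4 col=0 char='f'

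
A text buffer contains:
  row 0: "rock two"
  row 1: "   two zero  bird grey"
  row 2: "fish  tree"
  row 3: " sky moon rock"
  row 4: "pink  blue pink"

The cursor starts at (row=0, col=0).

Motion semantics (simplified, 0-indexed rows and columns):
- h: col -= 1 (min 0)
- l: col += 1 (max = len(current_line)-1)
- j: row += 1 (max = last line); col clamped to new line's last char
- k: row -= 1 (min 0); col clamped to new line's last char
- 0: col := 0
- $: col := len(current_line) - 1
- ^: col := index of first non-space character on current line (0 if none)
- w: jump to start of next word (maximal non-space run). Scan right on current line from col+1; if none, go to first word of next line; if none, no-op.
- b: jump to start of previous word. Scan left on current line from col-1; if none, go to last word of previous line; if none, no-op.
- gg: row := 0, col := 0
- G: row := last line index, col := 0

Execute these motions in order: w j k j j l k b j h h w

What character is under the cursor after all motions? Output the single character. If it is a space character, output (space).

After 1 (w): row=0 col=5 char='t'
After 2 (j): row=1 col=5 char='o'
After 3 (k): row=0 col=5 char='t'
After 4 (j): row=1 col=5 char='o'
After 5 (j): row=2 col=5 char='_'
After 6 (l): row=2 col=6 char='t'
After 7 (k): row=1 col=6 char='_'
After 8 (b): row=1 col=3 char='t'
After 9 (j): row=2 col=3 char='h'
After 10 (h): row=2 col=2 char='s'
After 11 (h): row=2 col=1 char='i'
After 12 (w): row=2 col=6 char='t'

Answer: t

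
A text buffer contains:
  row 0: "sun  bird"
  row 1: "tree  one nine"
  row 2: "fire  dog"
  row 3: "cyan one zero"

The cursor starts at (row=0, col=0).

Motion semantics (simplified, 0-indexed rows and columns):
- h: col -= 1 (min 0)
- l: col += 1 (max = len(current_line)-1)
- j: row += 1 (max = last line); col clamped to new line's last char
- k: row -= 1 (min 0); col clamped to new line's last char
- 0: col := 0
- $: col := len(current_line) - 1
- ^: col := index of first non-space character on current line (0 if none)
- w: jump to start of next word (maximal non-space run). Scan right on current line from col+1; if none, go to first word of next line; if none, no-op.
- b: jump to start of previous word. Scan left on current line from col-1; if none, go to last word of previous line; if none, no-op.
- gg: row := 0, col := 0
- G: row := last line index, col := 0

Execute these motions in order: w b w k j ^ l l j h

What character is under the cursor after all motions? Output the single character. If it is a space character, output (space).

Answer: i

Derivation:
After 1 (w): row=0 col=5 char='b'
After 2 (b): row=0 col=0 char='s'
After 3 (w): row=0 col=5 char='b'
After 4 (k): row=0 col=5 char='b'
After 5 (j): row=1 col=5 char='_'
After 6 (^): row=1 col=0 char='t'
After 7 (l): row=1 col=1 char='r'
After 8 (l): row=1 col=2 char='e'
After 9 (j): row=2 col=2 char='r'
After 10 (h): row=2 col=1 char='i'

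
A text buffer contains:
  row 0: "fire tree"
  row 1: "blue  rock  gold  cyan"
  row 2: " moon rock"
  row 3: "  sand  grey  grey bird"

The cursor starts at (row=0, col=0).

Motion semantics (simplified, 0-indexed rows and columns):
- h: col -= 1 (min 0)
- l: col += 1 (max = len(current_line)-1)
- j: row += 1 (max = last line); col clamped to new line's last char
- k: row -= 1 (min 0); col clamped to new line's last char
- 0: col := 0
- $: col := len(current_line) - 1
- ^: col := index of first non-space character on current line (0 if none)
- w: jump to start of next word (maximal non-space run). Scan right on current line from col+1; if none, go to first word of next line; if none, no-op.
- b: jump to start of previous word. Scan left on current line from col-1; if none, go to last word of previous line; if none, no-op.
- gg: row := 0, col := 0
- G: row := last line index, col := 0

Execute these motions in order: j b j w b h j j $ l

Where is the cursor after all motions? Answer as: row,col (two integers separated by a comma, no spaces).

After 1 (j): row=1 col=0 char='b'
After 2 (b): row=0 col=5 char='t'
After 3 (j): row=1 col=5 char='_'
After 4 (w): row=1 col=6 char='r'
After 5 (b): row=1 col=0 char='b'
After 6 (h): row=1 col=0 char='b'
After 7 (j): row=2 col=0 char='_'
After 8 (j): row=3 col=0 char='_'
After 9 ($): row=3 col=22 char='d'
After 10 (l): row=3 col=22 char='d'

Answer: 3,22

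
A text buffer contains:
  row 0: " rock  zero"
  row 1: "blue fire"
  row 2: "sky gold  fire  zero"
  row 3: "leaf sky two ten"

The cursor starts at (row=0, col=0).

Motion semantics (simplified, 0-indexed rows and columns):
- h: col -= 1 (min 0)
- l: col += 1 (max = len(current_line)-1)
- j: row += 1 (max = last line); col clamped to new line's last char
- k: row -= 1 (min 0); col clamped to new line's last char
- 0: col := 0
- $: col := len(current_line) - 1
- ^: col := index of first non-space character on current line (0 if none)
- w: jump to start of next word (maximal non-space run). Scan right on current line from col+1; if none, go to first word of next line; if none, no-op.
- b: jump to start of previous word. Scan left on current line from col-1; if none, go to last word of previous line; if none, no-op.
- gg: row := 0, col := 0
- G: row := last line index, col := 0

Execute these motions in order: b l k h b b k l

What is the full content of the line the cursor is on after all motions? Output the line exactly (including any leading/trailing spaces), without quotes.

After 1 (b): row=0 col=0 char='_'
After 2 (l): row=0 col=1 char='r'
After 3 (k): row=0 col=1 char='r'
After 4 (h): row=0 col=0 char='_'
After 5 (b): row=0 col=0 char='_'
After 6 (b): row=0 col=0 char='_'
After 7 (k): row=0 col=0 char='_'
After 8 (l): row=0 col=1 char='r'

Answer:  rock  zero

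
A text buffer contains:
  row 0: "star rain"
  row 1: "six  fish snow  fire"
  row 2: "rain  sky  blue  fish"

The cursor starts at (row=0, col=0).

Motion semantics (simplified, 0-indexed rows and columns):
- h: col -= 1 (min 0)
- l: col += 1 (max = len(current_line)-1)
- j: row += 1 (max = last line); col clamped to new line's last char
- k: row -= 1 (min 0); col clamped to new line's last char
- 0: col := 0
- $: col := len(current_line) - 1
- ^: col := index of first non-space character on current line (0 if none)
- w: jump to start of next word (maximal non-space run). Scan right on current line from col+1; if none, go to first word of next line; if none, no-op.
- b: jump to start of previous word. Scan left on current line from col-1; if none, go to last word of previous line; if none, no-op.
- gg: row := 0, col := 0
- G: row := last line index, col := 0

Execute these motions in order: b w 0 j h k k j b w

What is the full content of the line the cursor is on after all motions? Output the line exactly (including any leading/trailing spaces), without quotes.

After 1 (b): row=0 col=0 char='s'
After 2 (w): row=0 col=5 char='r'
After 3 (0): row=0 col=0 char='s'
After 4 (j): row=1 col=0 char='s'
After 5 (h): row=1 col=0 char='s'
After 6 (k): row=0 col=0 char='s'
After 7 (k): row=0 col=0 char='s'
After 8 (j): row=1 col=0 char='s'
After 9 (b): row=0 col=5 char='r'
After 10 (w): row=1 col=0 char='s'

Answer: six  fish snow  fire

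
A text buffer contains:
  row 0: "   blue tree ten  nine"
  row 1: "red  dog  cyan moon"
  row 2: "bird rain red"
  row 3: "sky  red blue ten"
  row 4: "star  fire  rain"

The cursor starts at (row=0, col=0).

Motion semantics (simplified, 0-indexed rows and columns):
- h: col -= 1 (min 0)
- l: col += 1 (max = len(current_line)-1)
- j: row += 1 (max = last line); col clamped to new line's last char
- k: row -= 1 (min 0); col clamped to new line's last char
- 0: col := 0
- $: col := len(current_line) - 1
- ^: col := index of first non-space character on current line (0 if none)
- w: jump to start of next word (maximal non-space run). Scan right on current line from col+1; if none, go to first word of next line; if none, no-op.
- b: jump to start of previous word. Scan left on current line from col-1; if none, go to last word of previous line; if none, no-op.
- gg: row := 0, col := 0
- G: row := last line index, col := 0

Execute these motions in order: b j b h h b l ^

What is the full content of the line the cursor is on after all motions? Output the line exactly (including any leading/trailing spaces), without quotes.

Answer:    blue tree ten  nine

Derivation:
After 1 (b): row=0 col=0 char='_'
After 2 (j): row=1 col=0 char='r'
After 3 (b): row=0 col=18 char='n'
After 4 (h): row=0 col=17 char='_'
After 5 (h): row=0 col=16 char='_'
After 6 (b): row=0 col=13 char='t'
After 7 (l): row=0 col=14 char='e'
After 8 (^): row=0 col=3 char='b'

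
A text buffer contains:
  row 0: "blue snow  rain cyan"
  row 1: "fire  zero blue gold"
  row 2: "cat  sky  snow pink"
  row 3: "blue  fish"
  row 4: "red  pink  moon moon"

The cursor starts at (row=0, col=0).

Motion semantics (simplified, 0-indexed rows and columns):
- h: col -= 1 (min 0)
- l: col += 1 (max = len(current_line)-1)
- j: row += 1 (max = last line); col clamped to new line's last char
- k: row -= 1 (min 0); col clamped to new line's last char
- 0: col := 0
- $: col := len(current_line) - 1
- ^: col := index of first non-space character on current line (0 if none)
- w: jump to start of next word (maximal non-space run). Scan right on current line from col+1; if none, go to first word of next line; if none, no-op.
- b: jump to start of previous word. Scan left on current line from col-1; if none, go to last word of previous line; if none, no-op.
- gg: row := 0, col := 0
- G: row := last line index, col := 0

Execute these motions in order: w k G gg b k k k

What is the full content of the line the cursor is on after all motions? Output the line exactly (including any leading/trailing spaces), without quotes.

Answer: blue snow  rain cyan

Derivation:
After 1 (w): row=0 col=5 char='s'
After 2 (k): row=0 col=5 char='s'
After 3 (G): row=4 col=0 char='r'
After 4 (gg): row=0 col=0 char='b'
After 5 (b): row=0 col=0 char='b'
After 6 (k): row=0 col=0 char='b'
After 7 (k): row=0 col=0 char='b'
After 8 (k): row=0 col=0 char='b'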